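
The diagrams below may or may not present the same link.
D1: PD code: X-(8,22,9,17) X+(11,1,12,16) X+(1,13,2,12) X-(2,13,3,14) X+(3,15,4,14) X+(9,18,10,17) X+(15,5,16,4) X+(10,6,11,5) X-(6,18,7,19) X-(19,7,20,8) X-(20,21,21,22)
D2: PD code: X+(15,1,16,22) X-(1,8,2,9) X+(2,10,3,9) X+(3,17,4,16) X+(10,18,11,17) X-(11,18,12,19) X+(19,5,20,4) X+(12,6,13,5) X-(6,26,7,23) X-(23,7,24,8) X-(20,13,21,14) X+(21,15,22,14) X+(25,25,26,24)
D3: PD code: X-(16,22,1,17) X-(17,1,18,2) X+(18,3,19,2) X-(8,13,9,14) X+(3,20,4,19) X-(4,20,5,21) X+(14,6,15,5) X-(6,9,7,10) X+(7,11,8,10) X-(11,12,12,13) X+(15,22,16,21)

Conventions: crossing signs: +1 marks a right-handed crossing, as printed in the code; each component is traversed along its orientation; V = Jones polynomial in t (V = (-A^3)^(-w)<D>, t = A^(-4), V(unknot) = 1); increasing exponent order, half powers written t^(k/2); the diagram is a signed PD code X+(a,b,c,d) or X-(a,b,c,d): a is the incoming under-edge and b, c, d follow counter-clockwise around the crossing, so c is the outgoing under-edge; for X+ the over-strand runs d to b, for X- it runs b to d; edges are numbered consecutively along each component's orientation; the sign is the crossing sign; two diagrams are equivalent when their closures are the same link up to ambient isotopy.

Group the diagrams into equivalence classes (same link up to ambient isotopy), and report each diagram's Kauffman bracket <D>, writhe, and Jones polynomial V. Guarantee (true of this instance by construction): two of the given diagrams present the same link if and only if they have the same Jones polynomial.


grouping into links: {D1, D2} | {D3}
V(D1) = -t^(-3/2) - 2t^(1/2) + t^(3/2) - t^(5/2) + t^(7/2)  (w +1, c 11, <D> = -A^-11 + A^-7 - A^-3 + 2A + A^9)
D2 (bracket -A^-5 + A^-1 - A^3 + 2A^7 + A^15; 13 crossings at w = +3): V = -t^(-3/2) - 2t^(1/2) + t^(3/2) - t^(5/2) + t^(7/2)
D3 (bracket A^-5 + A^-1; 11 crossings at w = -1): V = -t^(-1/2) - t^(1/2)
why: comparing 3 Jones polynomials yields 2 groups


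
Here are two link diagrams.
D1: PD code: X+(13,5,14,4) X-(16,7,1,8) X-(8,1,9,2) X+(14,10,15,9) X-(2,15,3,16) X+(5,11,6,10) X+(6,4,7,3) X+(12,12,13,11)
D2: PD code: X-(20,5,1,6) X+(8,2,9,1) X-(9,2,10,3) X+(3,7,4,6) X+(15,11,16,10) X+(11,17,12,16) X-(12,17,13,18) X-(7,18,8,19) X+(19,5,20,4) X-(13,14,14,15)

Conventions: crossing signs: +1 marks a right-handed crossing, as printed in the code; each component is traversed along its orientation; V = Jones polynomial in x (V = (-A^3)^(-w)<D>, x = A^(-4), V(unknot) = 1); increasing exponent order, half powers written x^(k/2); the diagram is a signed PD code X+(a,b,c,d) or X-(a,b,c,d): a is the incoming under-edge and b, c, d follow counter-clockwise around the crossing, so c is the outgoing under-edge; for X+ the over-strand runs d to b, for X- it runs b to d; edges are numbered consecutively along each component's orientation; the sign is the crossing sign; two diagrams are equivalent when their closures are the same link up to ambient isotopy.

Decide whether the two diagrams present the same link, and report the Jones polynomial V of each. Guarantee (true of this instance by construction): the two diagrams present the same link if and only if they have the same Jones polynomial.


same link: no
V(D1) = -x^-3 + 2x^-2 - 2x^-1 + 3 - 2x + 2x^2 - x^3  [8 crossings, <D> = -A^-6 + 2A^-2 - 2A^2 + 3A^6 - 2A^10 + 2A^14 - A^18, w = +2]
V(D2) = 1  [10 crossings, <D> = 1, w = 0]
insight: V(x) takes 2 values over 2 diagrams, fixing the grouping


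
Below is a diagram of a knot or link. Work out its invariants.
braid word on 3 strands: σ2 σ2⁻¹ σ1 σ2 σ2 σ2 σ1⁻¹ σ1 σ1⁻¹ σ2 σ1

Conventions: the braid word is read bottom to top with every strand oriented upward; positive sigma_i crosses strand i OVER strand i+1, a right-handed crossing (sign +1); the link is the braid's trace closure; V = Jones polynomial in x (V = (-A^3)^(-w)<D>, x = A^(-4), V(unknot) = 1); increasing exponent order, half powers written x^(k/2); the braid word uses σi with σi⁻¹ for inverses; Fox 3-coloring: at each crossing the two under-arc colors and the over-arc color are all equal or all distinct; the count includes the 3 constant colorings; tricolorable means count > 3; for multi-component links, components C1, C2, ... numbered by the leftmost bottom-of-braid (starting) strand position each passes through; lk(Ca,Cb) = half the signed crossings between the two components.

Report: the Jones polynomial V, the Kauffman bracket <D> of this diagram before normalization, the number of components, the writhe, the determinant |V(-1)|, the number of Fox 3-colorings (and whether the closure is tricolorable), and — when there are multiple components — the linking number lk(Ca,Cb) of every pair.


Jones polynomial: V(x) = -x^(3/2) + x^(5/2) - 2x^(7/2) + 2x^(9/2) - 2x^(11/2) + x^(13/2) - x^(15/2)
<D> = A^-15 - A^-11 + 2A^-7 - 2A^-3 + 2A - A^5 + A^9; writhe +5
components 2, writhe +5 (11 crossings)
linking number lk(C1,C2) = +3
3-colorings: 3 of 3^11, det 10 — not tricolorable
note: det 10 = |V(-1)|; not divisible by 3, so not tricolorable


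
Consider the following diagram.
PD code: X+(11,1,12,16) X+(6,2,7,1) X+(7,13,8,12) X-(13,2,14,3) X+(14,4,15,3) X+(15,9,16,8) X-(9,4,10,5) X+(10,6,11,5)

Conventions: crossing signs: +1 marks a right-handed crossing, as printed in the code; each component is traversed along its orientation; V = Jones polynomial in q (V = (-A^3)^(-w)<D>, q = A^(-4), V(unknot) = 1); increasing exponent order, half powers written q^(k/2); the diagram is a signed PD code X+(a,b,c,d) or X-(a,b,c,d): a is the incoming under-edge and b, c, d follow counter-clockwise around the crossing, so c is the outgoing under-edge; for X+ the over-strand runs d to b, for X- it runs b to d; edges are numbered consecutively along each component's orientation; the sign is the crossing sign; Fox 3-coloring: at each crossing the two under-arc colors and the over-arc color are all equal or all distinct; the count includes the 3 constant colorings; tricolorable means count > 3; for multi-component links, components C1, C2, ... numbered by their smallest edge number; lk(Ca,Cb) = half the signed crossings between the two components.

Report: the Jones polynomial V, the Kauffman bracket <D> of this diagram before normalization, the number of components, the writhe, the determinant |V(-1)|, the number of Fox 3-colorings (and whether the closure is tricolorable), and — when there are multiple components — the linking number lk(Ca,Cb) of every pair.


V(q) = q + q^3 - q^4
bracket: -A^-4 + 1 + A^8, w = +4
1 component, writhe +4, over 8 crossings
det 3, colorings 9 of 3^8 — tricolorable
observation: V spans 3 powers of q: at least 3 crossings in any diagram


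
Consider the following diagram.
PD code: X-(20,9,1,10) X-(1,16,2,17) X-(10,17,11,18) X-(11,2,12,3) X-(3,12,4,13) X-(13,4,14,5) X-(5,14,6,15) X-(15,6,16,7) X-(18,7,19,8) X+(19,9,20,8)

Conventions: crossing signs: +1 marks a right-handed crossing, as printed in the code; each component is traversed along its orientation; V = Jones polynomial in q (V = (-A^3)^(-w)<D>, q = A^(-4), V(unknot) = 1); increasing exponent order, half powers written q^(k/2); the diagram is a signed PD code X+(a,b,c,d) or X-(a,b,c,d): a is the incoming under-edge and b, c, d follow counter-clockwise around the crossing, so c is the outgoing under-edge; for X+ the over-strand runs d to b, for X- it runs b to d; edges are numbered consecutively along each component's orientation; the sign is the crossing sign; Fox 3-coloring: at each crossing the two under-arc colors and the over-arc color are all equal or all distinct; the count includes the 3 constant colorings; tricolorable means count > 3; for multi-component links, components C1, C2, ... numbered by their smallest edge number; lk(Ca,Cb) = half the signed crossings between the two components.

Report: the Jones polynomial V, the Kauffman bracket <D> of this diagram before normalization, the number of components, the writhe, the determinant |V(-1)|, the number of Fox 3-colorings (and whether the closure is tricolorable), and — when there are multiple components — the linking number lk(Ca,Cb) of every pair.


V = -q^-10 + q^-9 - q^-8 + q^-7 - q^-6 + q^-5 + q^-3
<D> = A^-12 + A^-4 - 1 + A^4 - A^8 + A^12 - A^16 (w = -8)
1 component over 10 crossings, w = -8
3 Fox colorings among 3^10, |V(-1)| = 7: not tricolorable
why: w = -8 shifts under R1 moves; the (-A^3)^(8) factor cancels that in V


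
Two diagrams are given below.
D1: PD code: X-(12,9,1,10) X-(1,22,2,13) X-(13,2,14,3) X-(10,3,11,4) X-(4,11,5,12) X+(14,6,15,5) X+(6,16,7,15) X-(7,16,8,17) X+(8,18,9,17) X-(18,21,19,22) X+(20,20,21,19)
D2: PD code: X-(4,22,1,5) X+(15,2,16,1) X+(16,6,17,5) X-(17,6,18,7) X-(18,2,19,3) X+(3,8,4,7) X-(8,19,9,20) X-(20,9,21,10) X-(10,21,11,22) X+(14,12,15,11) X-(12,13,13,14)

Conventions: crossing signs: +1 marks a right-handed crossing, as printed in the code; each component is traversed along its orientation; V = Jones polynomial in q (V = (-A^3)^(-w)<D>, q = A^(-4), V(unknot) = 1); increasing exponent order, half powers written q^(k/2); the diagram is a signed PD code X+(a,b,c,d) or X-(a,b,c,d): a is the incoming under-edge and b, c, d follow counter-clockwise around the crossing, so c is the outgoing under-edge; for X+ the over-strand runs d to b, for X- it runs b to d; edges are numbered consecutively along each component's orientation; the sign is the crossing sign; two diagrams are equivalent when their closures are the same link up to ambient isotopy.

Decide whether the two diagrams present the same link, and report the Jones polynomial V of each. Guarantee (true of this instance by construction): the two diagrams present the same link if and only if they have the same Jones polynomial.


same link: no
V(D1) = q^(-11/2) - q^(-9/2) + q^(-7/2) - 2q^(-5/2) + q^(-3/2) - 2q^(-1/2)  [11 crossings, <D> = 2A^-7 - A^-3 + 2A - A^5 + A^9 - A^13, w = -3]
V(D2) = q^(-9/2) - q^(-5/2) - q^(-3/2) - q^(-1/2)  (w -3, c 11, <D> = A^-7 + A^-3 + A - A^9)
note: 2 values of V(q) split the 2 diagrams


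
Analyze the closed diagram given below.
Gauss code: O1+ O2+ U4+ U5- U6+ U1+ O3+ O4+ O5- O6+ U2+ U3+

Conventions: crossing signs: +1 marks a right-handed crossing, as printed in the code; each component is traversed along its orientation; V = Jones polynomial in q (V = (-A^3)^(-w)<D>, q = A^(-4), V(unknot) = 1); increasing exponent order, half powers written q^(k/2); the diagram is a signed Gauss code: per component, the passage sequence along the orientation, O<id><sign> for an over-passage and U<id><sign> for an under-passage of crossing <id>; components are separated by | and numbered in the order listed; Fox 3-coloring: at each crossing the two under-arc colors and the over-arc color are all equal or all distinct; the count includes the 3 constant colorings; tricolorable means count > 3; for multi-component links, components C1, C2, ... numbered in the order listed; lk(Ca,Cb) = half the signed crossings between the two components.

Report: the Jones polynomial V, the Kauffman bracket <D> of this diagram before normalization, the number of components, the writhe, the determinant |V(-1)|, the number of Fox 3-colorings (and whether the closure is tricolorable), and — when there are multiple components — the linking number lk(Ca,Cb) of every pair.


V = q + q^3 - q^4
<D> = -A^-4 + 1 + A^8 (w = +4)
1 component over 6 crossings, w = +4
9 Fox colorings among 3^6, |V(-1)| = 3: tricolorable
why: |V(-1)| = 3: so tricolorable, since 3 divides 3


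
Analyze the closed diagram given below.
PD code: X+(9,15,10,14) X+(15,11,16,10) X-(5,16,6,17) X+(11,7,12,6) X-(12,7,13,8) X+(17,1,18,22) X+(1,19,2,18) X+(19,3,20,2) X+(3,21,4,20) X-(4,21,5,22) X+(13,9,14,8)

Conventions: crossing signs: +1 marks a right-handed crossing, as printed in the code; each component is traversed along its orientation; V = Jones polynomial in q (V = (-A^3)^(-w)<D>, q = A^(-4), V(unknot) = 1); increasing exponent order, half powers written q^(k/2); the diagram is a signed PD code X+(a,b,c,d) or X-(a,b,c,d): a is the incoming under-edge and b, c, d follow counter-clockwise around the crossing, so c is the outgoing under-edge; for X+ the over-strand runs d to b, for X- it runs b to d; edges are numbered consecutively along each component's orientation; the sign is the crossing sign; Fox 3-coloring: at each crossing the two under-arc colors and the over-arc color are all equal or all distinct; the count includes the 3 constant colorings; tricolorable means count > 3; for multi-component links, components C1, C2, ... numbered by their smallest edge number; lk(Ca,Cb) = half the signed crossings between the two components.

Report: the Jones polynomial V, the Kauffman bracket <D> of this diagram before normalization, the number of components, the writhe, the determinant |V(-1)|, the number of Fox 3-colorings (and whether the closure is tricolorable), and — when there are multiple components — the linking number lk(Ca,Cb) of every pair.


V = q^2 + 2q^4 - 2q^5 + q^6 - 2q^7 + q^8
<D> = -A^-17 + 2A^-13 - A^-9 + 2A^-5 - 2A^-1 - A^7 (w = +5)
1 component over 11 crossings, w = +5
27 Fox colorings among 3^11, |V(-1)| = 9: tricolorable
why: det 9 = |V(-1)|; divisible by 3, so tricolorable


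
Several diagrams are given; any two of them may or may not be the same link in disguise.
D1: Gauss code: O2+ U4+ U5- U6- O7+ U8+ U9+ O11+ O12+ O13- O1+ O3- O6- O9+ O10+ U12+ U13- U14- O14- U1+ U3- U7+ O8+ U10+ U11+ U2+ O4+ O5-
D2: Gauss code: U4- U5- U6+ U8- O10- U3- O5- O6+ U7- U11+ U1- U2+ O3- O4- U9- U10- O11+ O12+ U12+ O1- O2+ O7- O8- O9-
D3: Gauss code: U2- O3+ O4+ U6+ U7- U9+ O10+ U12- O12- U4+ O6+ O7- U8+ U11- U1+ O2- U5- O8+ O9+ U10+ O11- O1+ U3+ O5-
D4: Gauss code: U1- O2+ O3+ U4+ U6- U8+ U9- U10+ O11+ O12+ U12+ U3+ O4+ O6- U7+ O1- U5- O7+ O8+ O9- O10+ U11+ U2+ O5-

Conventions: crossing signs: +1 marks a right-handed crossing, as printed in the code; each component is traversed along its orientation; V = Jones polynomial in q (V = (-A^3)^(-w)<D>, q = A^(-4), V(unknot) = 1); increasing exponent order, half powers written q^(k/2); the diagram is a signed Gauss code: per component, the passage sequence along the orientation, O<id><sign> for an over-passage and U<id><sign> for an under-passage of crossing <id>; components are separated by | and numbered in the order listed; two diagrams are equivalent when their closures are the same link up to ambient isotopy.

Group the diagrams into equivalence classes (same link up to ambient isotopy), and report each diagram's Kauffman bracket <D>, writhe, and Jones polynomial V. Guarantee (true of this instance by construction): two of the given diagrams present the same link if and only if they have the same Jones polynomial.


classes: {D1} | {D2} | {D3, D4}
V(D1) = q + q^3 - q^4  [14 crossings, <D> = -A^-4 + 1 + A^8, w = +4]
D2 (bracket A^-8 + 1 - A^4; 12 crossings at w = -4): V = -q^-4 + q^-3 + q^-1
D3 (bracket A^-14 - 2A^-10 + 2A^-6 - 2A^-2 + 2A^2 - A^6 + A^10; 12 crossings at w = +2): V = q^-1 - 1 + 2q - 2q^2 + 2q^3 - 2q^4 + q^5
V(D4) = q^-1 - 1 + 2q - 2q^2 + 2q^3 - 2q^4 + q^5  [12 crossings, <D> = A^-8 - 2A^-4 + 2 - 2A^4 + 2A^8 - A^12 + A^16, w = +4]
note: comparing 4 Jones polynomials yields 3 groups


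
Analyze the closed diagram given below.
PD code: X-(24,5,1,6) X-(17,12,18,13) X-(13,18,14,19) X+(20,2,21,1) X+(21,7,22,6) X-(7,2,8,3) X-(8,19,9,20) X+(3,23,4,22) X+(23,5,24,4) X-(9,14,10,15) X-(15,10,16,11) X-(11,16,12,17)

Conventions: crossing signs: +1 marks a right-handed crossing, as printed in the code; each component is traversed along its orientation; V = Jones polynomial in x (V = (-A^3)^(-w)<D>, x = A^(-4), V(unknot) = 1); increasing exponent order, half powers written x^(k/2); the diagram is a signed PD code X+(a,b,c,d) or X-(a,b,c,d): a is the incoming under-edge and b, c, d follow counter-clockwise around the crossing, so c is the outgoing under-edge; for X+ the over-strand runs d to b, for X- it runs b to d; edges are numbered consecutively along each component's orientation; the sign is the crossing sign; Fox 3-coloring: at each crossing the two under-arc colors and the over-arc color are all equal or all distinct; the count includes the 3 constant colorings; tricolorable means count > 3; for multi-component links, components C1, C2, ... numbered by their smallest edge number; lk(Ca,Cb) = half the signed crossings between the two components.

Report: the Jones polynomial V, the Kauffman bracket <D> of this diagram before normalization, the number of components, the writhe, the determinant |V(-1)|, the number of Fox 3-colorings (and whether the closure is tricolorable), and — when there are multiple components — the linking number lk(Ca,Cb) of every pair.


V = -x^-7 + x^-6 - x^-5 + x^-4 + x^-2
<D> = A^-4 + A^4 - A^8 + A^12 - A^16 (w = -4)
1 component over 12 crossings, w = -4
3 Fox colorings among 3^12, |V(-1)| = 5: not tricolorable
why: w = -4 shifts under R1 moves; the (-A^3)^(4) factor cancels that in V


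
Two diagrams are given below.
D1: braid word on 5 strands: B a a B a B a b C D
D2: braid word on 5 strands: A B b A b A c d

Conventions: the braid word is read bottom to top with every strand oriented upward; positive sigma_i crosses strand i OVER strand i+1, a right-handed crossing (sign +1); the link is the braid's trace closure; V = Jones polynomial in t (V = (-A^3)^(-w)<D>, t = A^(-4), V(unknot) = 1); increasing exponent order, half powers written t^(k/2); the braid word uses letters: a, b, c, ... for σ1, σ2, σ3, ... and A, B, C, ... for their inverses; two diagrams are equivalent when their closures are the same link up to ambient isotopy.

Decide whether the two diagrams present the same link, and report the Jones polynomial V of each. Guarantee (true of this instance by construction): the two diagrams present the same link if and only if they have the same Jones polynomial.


same link: no
V(D1) = t^-1 - 1 + 2t - 2t^2 + 2t^3 - 2t^4 + t^5  [10 crossings, <D> = A^-20 - 2A^-16 + 2A^-12 - 2A^-8 + 2A^-4 - 1 + A^4, w = 0]
D2 (bracket A^4 + A^12 - A^16; 8 crossings at w = 0): V = -t^-4 + t^-3 + t^-1
note: comparing 2 Jones polynomials yields 2 groups


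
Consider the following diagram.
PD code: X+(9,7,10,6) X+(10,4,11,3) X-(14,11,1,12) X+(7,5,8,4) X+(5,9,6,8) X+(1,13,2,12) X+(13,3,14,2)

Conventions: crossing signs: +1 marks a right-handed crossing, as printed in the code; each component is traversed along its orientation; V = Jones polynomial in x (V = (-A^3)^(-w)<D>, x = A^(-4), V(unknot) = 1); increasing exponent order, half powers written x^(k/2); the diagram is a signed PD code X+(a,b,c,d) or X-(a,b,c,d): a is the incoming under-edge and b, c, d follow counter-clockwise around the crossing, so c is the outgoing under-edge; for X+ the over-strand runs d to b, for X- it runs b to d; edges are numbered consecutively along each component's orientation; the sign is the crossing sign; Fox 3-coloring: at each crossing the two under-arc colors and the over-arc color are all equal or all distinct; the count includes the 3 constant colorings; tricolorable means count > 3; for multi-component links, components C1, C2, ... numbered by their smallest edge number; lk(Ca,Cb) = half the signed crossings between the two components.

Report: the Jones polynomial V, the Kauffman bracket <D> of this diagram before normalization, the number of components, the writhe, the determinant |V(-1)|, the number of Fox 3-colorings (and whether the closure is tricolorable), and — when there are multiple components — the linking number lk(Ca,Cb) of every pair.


V(x) = x + x^3 - x^4
bracket: A^-1 - A^3 - A^11, w = +5
1 component, writhe +5, over 7 crossings
det 3, colorings 9 of 3^7 — tricolorable
observation: det 3 = |V(-1)|; divisible by 3, so tricolorable


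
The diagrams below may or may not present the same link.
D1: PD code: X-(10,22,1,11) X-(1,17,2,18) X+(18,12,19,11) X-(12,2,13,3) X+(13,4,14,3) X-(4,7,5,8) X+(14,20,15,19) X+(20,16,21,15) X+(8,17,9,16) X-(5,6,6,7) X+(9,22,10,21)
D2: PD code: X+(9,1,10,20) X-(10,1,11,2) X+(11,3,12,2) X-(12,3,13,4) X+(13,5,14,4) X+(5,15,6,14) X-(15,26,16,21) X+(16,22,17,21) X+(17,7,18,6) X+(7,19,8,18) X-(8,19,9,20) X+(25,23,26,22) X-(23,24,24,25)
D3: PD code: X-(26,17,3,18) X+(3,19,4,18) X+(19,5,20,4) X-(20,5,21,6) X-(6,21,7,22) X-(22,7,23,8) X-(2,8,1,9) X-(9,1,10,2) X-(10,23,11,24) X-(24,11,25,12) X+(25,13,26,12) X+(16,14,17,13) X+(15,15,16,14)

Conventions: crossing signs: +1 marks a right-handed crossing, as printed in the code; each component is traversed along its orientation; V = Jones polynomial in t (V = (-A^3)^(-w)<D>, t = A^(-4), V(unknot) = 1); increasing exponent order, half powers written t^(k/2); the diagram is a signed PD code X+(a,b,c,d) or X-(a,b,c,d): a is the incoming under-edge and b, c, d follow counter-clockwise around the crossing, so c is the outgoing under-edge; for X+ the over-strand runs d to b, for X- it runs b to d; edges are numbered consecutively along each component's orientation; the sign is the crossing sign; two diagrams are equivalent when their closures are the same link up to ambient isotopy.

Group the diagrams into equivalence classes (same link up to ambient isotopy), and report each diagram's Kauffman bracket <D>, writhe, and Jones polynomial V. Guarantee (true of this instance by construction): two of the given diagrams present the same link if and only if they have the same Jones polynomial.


grouping into links: {D1, D2} | {D3}
V(D1) = -t^(1/2) - t^(3/2) - t^(5/2) + t^(9/2)  (w +1, c 11, <D> = -A^-15 + A^-7 + A^-3 + A)
V(D2) = -t^(1/2) - t^(3/2) - t^(5/2) + t^(9/2)  (w +3, c 13, <D> = -A^-9 + A^-1 + A^3 + A^7)
V(D3) = t^(-13/2) - t^(-11/2) + t^(-9/2) - 2t^(-7/2) - t^(-3/2)  (w -3, c 13, <D> = A^-3 + 2A^5 - A^9 + A^13 - A^17)
key observation: V(t) takes 2 values over 3 diagrams, fixing the grouping


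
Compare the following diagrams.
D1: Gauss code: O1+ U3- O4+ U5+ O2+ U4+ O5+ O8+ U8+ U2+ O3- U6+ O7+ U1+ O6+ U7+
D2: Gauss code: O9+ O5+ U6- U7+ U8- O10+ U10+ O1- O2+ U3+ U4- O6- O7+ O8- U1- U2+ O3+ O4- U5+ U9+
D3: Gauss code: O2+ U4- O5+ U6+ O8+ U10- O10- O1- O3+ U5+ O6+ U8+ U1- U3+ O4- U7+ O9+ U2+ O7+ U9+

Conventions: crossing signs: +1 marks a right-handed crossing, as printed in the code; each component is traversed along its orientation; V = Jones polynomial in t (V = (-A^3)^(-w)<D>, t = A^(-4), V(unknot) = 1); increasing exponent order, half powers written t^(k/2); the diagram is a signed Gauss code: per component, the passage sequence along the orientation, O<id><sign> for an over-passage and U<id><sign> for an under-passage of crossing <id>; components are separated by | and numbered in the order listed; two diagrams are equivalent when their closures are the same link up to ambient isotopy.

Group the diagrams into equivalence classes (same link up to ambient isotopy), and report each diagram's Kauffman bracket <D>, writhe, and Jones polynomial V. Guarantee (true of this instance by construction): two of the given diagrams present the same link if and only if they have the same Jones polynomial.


classes: {D1, D3} | {D2}
V(D1) = t^2 + 2t^4 - 2t^5 + t^6 - 2t^7 + t^8  [8 crossings, <D> = A^-14 - 2A^-10 + A^-6 - 2A^-2 + 2A^2 + A^10, w = +6]
V(D2) = 1  [10 crossings, <D> = A^6, w = +2]
V(D3) = t^2 + 2t^4 - 2t^5 + t^6 - 2t^7 + t^8  [10 crossings, <D> = A^-20 - 2A^-16 + A^-12 - 2A^-8 + 2A^-4 + A^4, w = +4]
note: 2 values of V(t) split the 3 diagrams


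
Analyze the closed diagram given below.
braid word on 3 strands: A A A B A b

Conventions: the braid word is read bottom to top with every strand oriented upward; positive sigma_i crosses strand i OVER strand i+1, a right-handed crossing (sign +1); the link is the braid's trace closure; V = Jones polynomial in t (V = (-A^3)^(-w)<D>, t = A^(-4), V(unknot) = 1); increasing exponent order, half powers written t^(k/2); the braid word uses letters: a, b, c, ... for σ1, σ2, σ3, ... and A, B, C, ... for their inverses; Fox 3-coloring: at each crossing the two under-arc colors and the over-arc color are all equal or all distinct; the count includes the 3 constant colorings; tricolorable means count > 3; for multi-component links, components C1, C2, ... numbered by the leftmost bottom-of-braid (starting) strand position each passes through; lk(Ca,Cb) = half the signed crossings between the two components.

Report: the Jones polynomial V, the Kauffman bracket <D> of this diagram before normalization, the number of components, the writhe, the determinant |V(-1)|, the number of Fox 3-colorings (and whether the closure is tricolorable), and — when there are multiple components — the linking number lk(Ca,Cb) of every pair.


V(t) = -t^-4 + t^-3 + t^-1
bracket: A^-8 + 1 - A^4, w = -4
1 component, writhe -4, over 6 crossings
det 3, colorings 9 of 3^6 — tricolorable
observation: |V(-1)| = 3: so tricolorable, since 3 divides 3


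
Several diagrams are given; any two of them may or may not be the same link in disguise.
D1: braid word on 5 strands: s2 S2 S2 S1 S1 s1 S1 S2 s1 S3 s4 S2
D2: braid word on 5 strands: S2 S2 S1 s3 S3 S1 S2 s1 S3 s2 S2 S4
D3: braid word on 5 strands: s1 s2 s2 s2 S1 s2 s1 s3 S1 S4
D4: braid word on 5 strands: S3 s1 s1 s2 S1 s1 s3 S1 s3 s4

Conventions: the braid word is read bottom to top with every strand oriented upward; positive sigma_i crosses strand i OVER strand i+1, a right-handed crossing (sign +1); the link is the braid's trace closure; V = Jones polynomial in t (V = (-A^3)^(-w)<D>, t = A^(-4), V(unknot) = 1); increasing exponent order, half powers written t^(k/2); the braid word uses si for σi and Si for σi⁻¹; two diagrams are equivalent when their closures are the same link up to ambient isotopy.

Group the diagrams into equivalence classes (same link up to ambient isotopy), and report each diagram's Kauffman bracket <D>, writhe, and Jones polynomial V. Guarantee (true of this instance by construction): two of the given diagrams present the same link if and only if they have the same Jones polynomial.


equivalence classes: {D1, D2} | {D3} | {D4}
D1 (bracket A^-8 - A^-4 + 2 - A^4 + A^8 - A^12; 12 crossings at w = -4): V = -t^-6 + t^-5 - t^-4 + 2t^-3 - t^-2 + t^-1
V(D2) = -t^-6 + t^-5 - t^-4 + 2t^-3 - t^-2 + t^-1  [12 crossings, <D> = A^-14 - A^-10 + 2A^-6 - A^-2 + A^2 - A^6, w = -6]
D3 (bracket -A^-4 + 1 + A^8; 10 crossings at w = +4): V = t + t^3 - t^4
D4 (bracket A^12; 10 crossings at w = +4): V = 1
observation: 3 values of V(t) split the 4 diagrams


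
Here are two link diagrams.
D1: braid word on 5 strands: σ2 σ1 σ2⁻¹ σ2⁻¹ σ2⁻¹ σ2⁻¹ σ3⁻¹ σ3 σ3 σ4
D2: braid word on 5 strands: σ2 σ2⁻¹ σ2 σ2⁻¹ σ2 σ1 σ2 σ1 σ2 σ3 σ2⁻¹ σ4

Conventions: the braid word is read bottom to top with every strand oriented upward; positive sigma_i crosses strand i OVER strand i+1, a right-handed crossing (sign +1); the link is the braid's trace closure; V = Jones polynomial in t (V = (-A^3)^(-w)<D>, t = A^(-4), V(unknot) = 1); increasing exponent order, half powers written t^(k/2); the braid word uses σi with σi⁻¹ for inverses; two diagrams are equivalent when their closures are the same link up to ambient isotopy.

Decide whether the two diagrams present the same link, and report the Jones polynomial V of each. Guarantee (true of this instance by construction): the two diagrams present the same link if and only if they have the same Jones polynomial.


same link: no
V(D1) = -t^-4 + t^-3 + t^-1  [10 crossings, <D> = A^4 + A^12 - A^16, w = 0]
D2 (bracket -A^2 + A^6 + A^14; 12 crossings at w = +6): V = t + t^3 - t^4
note: comparing 2 Jones polynomials yields 2 groups


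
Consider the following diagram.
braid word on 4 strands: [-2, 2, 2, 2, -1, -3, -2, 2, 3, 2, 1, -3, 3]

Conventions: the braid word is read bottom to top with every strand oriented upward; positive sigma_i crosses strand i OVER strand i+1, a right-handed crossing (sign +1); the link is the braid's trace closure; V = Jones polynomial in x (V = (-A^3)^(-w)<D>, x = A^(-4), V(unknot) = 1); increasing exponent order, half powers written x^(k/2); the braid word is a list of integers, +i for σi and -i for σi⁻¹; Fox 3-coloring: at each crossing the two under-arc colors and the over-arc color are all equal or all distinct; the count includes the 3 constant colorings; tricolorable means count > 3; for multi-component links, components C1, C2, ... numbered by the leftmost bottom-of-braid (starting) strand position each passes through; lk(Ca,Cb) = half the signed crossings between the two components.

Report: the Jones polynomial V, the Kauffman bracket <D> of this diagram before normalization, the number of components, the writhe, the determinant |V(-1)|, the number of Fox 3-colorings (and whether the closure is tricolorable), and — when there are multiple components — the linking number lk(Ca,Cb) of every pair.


V(x) = 1 + x + x^2 + x^3
bracket: -A^-3 - A - A^5 - A^9, w = +3
3 components, writhe +3, over 13 crossings
lk(C1,C2) = +1
linking number lk(C1,C3) = 0
lk(C2,C3): 0
det 0, colorings 9 of 3^14 — tricolorable
observation: inverse pairs cancel, leaving σ2 σ2 σ1⁻¹ σ2 σ1


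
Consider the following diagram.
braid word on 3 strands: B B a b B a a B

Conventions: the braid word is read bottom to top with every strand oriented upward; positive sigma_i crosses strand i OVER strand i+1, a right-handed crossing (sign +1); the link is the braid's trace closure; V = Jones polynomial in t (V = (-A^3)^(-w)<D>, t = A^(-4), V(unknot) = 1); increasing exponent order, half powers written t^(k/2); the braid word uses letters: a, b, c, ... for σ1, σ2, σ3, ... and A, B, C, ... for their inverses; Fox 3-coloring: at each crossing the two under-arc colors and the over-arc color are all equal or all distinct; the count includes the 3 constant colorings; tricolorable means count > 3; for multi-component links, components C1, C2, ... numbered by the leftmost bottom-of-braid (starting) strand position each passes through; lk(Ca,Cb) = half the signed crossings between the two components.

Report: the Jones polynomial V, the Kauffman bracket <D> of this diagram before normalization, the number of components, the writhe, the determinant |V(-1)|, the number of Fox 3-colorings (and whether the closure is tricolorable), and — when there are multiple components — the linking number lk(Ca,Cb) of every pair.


V = -t^-3 + t^-2 - t^-1 + 3 - t + t^2 - t^3
<D> = -A^-12 + A^-8 - A^-4 + 3 - A^4 + A^8 - A^12 (w = 0)
1 component over 8 crossings, w = 0
27 Fox colorings among 3^8, |V(-1)| = 9: tricolorable
why: free reduction leaves σ2⁻¹ σ2⁻¹ σ1 σ1 σ1 σ2⁻¹ of the original 8 letters


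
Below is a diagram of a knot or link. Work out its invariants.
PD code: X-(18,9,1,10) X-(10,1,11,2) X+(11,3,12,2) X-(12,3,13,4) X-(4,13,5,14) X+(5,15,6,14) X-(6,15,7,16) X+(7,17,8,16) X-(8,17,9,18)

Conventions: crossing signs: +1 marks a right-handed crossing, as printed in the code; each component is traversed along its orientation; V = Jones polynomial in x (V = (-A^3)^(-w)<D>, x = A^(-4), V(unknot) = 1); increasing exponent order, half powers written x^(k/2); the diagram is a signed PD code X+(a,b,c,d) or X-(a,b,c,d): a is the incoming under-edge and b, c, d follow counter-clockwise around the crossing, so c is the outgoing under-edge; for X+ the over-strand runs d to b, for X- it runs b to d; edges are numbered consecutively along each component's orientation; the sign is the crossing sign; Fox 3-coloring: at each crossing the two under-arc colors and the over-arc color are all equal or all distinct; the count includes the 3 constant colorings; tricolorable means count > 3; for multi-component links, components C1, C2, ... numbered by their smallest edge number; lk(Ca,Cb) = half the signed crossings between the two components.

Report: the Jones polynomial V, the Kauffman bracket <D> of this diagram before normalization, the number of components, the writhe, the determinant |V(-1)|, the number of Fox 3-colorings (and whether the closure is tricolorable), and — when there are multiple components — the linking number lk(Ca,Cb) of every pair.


V(x) = -x^-4 + x^-3 + x^-1
bracket: -A^-5 - A^3 + A^7, w = -3
1 component, writhe -3, over 9 crossings
det 3, colorings 9 of 3^9 — tricolorable
observation: |V(-1)| = 3: so tricolorable, since 3 divides 3


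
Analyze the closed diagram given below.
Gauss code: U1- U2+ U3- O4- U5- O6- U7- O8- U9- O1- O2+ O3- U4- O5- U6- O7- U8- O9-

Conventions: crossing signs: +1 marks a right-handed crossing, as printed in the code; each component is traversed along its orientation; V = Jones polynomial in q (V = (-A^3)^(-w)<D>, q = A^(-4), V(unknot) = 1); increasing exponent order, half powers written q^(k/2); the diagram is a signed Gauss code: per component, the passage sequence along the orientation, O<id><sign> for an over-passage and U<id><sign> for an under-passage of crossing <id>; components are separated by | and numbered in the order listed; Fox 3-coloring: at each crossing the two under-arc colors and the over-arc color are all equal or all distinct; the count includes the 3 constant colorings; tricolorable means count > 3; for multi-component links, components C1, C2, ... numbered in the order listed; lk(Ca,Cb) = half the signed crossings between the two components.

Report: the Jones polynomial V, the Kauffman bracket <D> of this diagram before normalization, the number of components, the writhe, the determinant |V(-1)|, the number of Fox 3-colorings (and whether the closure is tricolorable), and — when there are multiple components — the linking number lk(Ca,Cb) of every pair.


V(q) = -q^-10 + q^-9 - q^-8 + q^-7 - q^-6 + q^-5 + q^-3
bracket: -A^-9 - A^-1 + A^3 - A^7 + A^11 - A^15 + A^19, w = -7
1 component, writhe -7, over 9 crossings
det 7, colorings 3 of 3^9 — not tricolorable
observation: w = -7 shifts under R1 moves; the (-A^3)^(7) factor cancels that in V


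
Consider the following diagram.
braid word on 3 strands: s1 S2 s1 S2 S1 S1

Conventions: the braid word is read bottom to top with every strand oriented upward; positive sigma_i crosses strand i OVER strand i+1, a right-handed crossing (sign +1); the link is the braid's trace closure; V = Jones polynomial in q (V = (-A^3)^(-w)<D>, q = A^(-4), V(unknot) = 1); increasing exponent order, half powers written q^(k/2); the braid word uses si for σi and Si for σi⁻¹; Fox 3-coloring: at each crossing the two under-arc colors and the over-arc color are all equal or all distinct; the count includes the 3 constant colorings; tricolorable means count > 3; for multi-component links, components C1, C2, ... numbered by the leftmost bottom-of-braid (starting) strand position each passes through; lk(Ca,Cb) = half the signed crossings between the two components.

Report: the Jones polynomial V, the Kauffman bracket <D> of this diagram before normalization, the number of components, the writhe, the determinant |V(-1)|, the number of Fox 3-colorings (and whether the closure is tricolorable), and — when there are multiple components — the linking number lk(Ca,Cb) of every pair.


V(q) = 1
bracket: A^-6, w = -2
1 component, writhe -2, over 6 crossings
det 1, colorings 3 of 3^6 — not tricolorable
observation: w = -2 shifts under R1 moves; the (-A^3)^(2) factor cancels that in V


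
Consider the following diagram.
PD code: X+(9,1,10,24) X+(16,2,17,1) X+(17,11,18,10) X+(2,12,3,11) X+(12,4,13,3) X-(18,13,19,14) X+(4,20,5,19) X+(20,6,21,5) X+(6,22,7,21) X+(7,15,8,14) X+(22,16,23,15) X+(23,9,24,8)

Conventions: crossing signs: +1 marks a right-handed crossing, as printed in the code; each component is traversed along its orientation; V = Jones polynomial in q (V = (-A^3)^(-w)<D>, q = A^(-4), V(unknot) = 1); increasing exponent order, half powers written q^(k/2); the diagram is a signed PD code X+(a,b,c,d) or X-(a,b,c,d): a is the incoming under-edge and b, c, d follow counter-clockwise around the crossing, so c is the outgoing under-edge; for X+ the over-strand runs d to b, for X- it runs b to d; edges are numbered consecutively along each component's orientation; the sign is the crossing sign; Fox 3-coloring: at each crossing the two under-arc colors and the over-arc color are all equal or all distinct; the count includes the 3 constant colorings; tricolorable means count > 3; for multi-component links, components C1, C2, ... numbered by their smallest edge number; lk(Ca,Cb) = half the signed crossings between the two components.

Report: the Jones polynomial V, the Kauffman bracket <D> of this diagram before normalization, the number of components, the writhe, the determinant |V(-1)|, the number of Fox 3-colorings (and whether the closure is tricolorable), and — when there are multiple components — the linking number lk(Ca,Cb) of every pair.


Jones polynomial: V(q) = q^4 + q^6 - q^7 + q^8 - q^9 + q^10 - q^11 + q^12 - q^13
<D> = -A^-22 + A^-18 - A^-14 + A^-10 - A^-6 + A^-2 - A^2 + A^6 + A^14; writhe +10
components 1, writhe +10 (12 crossings)
3-colorings: 9 of 3^12, det 9 — tricolorable
note: w = +10 shifts under R1 moves; the (-A^3)^(-10) factor cancels that in V


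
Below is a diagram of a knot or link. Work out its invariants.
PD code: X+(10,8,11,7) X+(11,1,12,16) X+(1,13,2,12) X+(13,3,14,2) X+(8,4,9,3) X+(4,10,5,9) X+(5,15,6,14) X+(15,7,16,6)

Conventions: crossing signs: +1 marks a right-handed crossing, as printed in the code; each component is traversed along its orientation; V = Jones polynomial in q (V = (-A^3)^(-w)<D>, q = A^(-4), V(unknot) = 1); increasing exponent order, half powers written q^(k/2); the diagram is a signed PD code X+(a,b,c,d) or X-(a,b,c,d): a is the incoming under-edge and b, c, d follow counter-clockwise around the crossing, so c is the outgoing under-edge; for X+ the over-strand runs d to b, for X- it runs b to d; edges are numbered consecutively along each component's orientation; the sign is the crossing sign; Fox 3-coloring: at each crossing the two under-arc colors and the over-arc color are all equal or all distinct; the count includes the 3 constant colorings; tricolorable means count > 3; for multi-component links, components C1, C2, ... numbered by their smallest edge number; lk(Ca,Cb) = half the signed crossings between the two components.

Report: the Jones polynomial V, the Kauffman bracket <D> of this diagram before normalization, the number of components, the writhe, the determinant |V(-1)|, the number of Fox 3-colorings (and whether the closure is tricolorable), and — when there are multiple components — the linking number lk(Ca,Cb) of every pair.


V = q^3 + q^5 - q^8
<D> = -A^-8 + A^4 + A^12 (w = +8)
1 component over 8 crossings, w = +8
9 Fox colorings among 3^8, |V(-1)| = 3: tricolorable
why: V spans 5 powers of q: at least 5 crossings in any diagram


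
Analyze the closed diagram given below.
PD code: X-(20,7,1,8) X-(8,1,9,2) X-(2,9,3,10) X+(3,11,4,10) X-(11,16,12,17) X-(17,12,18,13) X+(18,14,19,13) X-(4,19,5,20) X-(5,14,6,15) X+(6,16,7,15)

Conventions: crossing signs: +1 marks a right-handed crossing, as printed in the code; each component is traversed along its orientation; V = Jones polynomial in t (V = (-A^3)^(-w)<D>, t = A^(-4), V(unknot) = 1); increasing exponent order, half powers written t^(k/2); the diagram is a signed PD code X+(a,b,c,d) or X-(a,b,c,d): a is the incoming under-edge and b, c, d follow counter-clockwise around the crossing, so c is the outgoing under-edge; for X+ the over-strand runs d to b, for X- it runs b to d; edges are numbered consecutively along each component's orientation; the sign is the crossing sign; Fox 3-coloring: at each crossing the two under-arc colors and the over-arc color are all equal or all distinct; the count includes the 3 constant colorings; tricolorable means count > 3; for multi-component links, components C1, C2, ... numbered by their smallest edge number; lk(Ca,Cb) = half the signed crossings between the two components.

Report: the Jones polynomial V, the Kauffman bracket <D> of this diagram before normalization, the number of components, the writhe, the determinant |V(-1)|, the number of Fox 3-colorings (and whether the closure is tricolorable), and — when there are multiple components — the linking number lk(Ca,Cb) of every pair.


V(t) = -t^-4 + t^-3 + t^-1
bracket: A^-8 + 1 - A^4, w = -4
1 component, writhe -4, over 10 crossings
det 3, colorings 9 of 3^10 — tricolorable
observation: |V(-1)| = 3: so tricolorable, since 3 divides 3


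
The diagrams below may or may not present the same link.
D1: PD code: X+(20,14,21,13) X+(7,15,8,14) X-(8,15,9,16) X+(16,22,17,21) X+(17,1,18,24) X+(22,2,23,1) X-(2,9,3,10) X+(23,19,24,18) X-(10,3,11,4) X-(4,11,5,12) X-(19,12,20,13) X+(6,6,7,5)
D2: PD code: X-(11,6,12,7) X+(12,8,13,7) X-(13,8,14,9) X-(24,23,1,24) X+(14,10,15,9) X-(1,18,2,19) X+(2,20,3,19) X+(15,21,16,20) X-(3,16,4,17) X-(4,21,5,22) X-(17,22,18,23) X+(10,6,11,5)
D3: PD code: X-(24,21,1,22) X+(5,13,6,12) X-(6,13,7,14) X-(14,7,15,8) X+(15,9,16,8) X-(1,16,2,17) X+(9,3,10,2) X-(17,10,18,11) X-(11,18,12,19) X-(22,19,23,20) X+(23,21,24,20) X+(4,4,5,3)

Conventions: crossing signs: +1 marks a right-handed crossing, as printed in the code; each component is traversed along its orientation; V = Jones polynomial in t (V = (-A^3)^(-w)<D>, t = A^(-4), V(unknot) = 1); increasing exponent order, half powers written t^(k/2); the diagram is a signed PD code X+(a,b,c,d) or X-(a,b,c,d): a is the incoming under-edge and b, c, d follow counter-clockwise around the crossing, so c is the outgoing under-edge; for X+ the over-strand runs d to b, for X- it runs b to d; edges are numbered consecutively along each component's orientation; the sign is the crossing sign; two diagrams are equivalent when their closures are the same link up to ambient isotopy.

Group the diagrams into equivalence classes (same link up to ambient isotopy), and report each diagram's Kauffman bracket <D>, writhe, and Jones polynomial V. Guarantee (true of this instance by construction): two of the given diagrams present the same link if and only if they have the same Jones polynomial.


grouping into links: {D1} | {D2} | {D3}
V(D1) = -t^-3 + t^-2 - t^-1 + 3 - t + t^2 - t^3  (w +2, c 12, <D> = -A^-6 + A^-2 - A^2 + 3A^6 - A^10 + A^14 - A^18)
V(D2) = 1  [12 crossings, <D> = A^-6, w = -2]
V(D3) = -t^-4 + t^-3 + t^-1  [12 crossings, <D> = A^-2 + A^6 - A^10, w = -2]
why: comparing 3 Jones polynomials yields 3 groups
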